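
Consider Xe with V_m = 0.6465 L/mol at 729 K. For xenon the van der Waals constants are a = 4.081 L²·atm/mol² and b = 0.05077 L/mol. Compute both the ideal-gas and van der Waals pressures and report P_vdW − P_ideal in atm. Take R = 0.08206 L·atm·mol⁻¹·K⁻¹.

ΔP ≈ -1.88 atm

Ideal: P_ideal = RT/V_m = (0.08206)(729)/0.6465 = 92.5317 atm
vdW: P = RT/(V_m − b) − a/V_m² = 59.8217/0.595730 − 4.081/0.417962 = 100.417 − 9.76405 = 90.653 atm
ΔP = 90.653 − 92.5317 = -1.88 atm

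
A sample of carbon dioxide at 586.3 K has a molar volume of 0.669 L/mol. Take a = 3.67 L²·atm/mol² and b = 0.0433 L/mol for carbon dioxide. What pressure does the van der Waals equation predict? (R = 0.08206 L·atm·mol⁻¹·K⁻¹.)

P ≈ 68.69 atm

P = RT/(V_m − b) − a/V_m²
RT/(V_m − b) = (0.08206)(586.3)/(0.669 − 0.0433) = 48.112/0.62570 = 76.893 atm
a/V_m² = 3.67/(0.669)² = 8.2000 atm
P = 76.893 − 8.2000 = 68.69 atm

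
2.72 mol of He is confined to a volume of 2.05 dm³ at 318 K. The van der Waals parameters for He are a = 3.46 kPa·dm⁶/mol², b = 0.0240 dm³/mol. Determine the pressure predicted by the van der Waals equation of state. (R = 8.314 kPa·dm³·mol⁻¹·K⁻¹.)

P = nRT/(V − nb) − a n²/V²
nRT/(V − nb) = (2.72)(8.314)(318)/(2.05 − 2.72×0.0240) = 7191.3/1.9847 = 3623.4 kPa
a n²/V² = (3.46)(2.72)²/(2.05)² = 6.0912 kPa
P = 3623.4 − 6.0912 = 3617 kPa

P ≈ 3617 kPa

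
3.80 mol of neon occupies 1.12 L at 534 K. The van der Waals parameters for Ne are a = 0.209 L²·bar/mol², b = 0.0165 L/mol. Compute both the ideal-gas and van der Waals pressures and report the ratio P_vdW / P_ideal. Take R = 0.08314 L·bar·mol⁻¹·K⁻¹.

P_vdW / P_ideal ≈ 1.043

Ideal: P_ideal = nRT/V = (3.80)(0.08314)(534)/1.12 = 150.632 bar
vdW: P = nRT/(V − nb) − a n²/V² = 168.708/1.05730 − 3.01796/1.25440 = 159.565 − 2.40590 = 157.159 bar
Ratio = 157.159/150.632 = 1.043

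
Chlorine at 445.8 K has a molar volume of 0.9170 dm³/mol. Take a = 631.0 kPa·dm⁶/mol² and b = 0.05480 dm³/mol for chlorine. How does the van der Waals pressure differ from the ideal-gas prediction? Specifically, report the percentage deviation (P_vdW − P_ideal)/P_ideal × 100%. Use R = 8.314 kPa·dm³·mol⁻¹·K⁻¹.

Ideal: P_ideal = RT/V_m = (8.314)(445.8)/0.9170 = 4041.86 kPa
vdW: P = RT/(V_m − b) − a/V_m² = 3706.38/0.862200 − 631.0/0.840889 = 4298.75 − 750.396 = 3548.35 kPa
% deviation = (3548.35 − 4041.86)/4041.86 × 100% = -12.21%

-12.21 %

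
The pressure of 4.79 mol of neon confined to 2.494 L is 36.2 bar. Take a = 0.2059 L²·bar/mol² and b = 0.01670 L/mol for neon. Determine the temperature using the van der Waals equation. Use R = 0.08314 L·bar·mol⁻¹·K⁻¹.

T ≈ 224.0 K

T = (P + a n²/V²)(V − nb)/(nR)
P + a n²/V² = 36.2 + (0.2059)(4.79)²/(2.494)² = 36.960 bar
V − nb = 2.494 − (4.79)(0.01670) = 2.4140 L
T = (36.960)(2.4140)/((4.79)(0.08314)) = 224.0 K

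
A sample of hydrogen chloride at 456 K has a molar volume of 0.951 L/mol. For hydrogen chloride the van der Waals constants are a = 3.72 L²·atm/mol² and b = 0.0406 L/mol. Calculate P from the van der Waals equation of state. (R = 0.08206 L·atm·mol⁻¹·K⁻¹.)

P ≈ 36.99 atm

P = RT/(V_m − b) − a/V_m²
RT/(V_m − b) = (0.08206)(456)/(0.951 − 0.0406) = 37.419/0.91040 = 41.102 atm
a/V_m² = 3.72/(0.951)² = 4.1132 atm
P = 41.102 − 4.1132 = 36.99 atm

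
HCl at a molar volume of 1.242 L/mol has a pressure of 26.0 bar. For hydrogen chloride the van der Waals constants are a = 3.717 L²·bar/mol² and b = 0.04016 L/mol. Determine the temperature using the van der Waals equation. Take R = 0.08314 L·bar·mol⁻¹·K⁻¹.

T = (P + a/V_m²)(V_m − b)/R
P + a/V_m² = 26.0 + 3.717/(1.242)² = 28.410 bar
V_m − b = 1.242 − 0.04016 = 1.2018 L/mol
T = (28.410)(1.2018)/0.08314 = 410.7 K

T ≈ 410.7 K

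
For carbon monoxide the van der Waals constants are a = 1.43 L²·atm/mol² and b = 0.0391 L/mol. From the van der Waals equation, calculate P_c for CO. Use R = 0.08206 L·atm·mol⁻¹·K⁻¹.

P_c ≈ 34.64 atm

For a van der Waals gas, P_c = a/(27b²).
P_c = 1.43/(27×(0.0391)²) = 1.43/0.041278 = 34.64 atm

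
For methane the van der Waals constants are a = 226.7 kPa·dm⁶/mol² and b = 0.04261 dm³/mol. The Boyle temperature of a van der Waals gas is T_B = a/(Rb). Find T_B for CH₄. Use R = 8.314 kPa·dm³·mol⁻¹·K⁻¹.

T_B ≈ 639.9 K

For a van der Waals gas the second virial coefficient B₂ = b − a/(RT) vanishes at T_B = a/(Rb).
T_B = 226.7/(8.314×0.04261) = 226.7/0.35426 = 639.9 K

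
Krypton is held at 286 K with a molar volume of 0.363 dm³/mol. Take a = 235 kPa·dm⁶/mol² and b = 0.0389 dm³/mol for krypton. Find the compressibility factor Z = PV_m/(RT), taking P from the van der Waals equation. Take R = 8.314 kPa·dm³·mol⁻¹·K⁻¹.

P = RT/(V_m − b) − a/V_m² = (8.314)(286)/(0.363 − 0.0389) − 235/(0.363)²
  = 2377.8/0.32410 − 1783.4 = 7336.6 − 1783.4 = 5553.2 kPa
Z = PV_m/(RT) = (5553.2)(0.363)/((8.314)(286)) = 2015.8/2377.8 = 0.8478

Z ≈ 0.8478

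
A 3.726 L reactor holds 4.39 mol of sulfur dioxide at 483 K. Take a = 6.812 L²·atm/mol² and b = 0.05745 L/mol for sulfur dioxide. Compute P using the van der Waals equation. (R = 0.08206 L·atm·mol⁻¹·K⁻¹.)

P = nRT/(V − nb) − a n²/V²
nRT/(V − nb) = (4.39)(0.08206)(483)/(3.726 − 4.39×0.05745) = 174.00/3.4738 = 50.089 atm
a n²/V² = (6.812)(4.39)²/(3.726)² = 9.4562 atm
P = 50.089 − 9.4562 = 40.63 atm

P ≈ 40.63 atm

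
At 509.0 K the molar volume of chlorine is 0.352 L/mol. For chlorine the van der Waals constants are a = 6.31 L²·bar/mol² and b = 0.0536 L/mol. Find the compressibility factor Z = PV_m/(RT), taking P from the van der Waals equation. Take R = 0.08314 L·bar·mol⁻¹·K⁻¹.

P = RT/(V_m − b) − a/V_m² = (0.08314)(509.0)/(0.352 − 0.0536) − 6.31/(0.352)²
  = 42.318/0.29840 − 50.927 = 141.82 − 50.927 = 90.89 bar
Z = PV_m/(RT) = (90.89)(0.352)/((0.08314)(509.0)) = 31.993/42.318 = 0.7560

Z ≈ 0.7560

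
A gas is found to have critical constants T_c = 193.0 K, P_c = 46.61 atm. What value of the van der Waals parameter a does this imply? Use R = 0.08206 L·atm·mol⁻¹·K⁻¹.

From T_c = 8a/(27Rb) and P_c = a/(27b²): a = 27 R² T_c²/(64 P_c).
a = 27×(0.08206)²×(193.0)²/(64×46.61) = 6772.4/2983.0 = 2.270 L²·atm/mol²

a ≈ 2.270 L²·atm/mol²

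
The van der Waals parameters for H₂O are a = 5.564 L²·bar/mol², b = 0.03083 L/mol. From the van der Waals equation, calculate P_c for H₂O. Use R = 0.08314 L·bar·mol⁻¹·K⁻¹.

For a van der Waals gas, P_c = a/(27b²).
P_c = 5.564/(27×(0.03083)²) = 5.564/0.025663 = 216.8 bar

P_c ≈ 216.8 bar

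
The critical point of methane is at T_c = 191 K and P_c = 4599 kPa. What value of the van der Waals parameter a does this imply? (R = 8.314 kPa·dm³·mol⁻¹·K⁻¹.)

From T_c = 8a/(27Rb) and P_c = a/(27b²): a = 27 R² T_c²/(64 P_c).
a = 27×(8.314)²×(191)²/(64×4599) = 68084858/294336 = 231.3 kPa·dm⁶/mol²

a ≈ 231.3 kPa·dm⁶/mol²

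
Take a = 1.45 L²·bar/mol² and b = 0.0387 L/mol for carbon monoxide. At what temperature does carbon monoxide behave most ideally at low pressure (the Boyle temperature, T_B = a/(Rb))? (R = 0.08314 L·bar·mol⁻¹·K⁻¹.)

T_B ≈ 450.7 K

For a van der Waals gas the second virial coefficient B₂ = b − a/(RT) vanishes at T_B = a/(Rb).
T_B = 1.45/(0.08314×0.0387) = 1.45/0.0032175 = 450.7 K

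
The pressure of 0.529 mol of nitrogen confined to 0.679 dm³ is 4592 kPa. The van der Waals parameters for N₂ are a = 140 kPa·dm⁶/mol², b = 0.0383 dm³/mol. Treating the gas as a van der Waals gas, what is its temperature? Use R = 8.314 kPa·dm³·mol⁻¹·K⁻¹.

T = (P + a n²/V²)(V − nb)/(nR)
P + a n²/V² = 4592 + (140)(0.529)²/(0.679)² = 4677.0 kPa
V − nb = 0.679 − (0.529)(0.0383) = 0.65874 dm³
T = (4677.0)(0.65874)/((0.529)(8.314)) = 700.5 K

T ≈ 700.5 K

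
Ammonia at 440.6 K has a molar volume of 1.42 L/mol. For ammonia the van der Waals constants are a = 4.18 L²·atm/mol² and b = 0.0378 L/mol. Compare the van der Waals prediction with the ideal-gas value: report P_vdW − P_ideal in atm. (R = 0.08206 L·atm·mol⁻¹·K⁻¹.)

Ideal: P_ideal = RT/V_m = (0.08206)(440.6)/1.42 = 25.4617 atm
vdW: P = RT/(V_m − b) − a/V_m² = 36.1556/1.38220 − 4.18/2.01640 = 26.1580 − 2.07300 = 24.0850 atm
ΔP = 24.0850 − 25.4617 = -1.377 atm

ΔP ≈ -1.377 atm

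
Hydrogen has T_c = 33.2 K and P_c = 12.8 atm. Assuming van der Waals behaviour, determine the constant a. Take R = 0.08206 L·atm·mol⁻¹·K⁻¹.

From T_c = 8a/(27Rb) and P_c = a/(27b²): a = 27 R² T_c²/(64 P_c).
a = 27×(0.08206)²×(33.2)²/(64×12.8) = 200.40/819.20 = 0.2446 L²·atm/mol²

a ≈ 0.2446 L²·atm/mol²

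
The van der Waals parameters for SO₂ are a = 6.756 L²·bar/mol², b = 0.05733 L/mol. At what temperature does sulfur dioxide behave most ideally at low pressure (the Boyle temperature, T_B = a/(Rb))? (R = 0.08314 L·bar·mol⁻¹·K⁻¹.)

For a van der Waals gas the second virial coefficient B₂ = b − a/(RT) vanishes at T_B = a/(Rb).
T_B = 6.756/(0.08314×0.05733) = 6.756/0.0047664 = 1417 K

T_B ≈ 1417 K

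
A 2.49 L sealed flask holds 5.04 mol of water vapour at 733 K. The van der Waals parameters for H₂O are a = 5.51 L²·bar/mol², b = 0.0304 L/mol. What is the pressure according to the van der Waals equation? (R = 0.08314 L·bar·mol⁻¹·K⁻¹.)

P ≈ 108.9 bar

P = nRT/(V − nb) − a n²/V²
nRT/(V − nb) = (5.04)(0.08314)(733)/(2.49 − 5.04×0.0304) = 307.15/2.3368 = 131.44 bar
a n²/V² = (5.51)(5.04)²/(2.49)² = 22.574 bar
P = 131.44 − 22.574 = 108.9 bar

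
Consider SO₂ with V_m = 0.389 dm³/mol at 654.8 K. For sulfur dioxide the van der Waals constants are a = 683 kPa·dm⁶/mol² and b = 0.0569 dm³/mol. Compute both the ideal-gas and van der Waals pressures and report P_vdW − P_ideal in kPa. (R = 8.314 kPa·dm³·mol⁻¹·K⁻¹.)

Ideal: P_ideal = RT/V_m = (8.314)(654.8)/0.389 = 13994.9 kPa
vdW: P = RT/(V_m − b) − a/V_m² = 5444.01/0.332100 − 683/0.151321 = 16392.7 − 4513.58 = 11879.1 kPa
ΔP = 11879.1 − 13994.9 = -2116 kPa

ΔP ≈ -2116 kPa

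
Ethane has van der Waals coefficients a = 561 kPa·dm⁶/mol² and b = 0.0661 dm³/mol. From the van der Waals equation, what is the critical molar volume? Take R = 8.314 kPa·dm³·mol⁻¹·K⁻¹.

For a van der Waals gas, V_m,c = 3b.
V_m,c = 3×0.0661 = 0.1983 dm³/mol

V_m,c ≈ 0.1983 dm³/mol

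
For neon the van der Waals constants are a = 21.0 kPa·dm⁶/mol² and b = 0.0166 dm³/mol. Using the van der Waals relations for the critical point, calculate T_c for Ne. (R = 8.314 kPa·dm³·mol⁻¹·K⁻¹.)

T_c ≈ 45.08 K

For a van der Waals gas, T_c = 8a/(27Rb).
T_c = 8×21.0/(27×8.314×0.0166) = 168.00/3.7263 = 45.08 K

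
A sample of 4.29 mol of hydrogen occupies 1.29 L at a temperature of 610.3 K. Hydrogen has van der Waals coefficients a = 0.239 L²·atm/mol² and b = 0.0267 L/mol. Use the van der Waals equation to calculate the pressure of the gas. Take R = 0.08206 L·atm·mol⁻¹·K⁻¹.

P = nRT/(V − nb) − a n²/V²
nRT/(V − nb) = (4.29)(0.08206)(610.3)/(1.29 − 4.29×0.0267) = 214.85/1.1755 = 182.77 atm
a n²/V² = (0.239)(4.29)²/(1.29)² = 2.6432 atm
P = 182.77 − 2.6432 = 180.1 atm

P ≈ 180.1 atm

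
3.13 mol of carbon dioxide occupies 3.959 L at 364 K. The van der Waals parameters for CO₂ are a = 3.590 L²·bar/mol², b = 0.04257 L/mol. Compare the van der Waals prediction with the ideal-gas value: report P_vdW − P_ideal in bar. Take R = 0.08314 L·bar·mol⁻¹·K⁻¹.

ΔP ≈ -1.411 bar

Ideal: P_ideal = nRT/V = (3.13)(0.08314)(364)/3.959 = 23.9260 bar
vdW: P = nRT/(V − nb) − a n²/V² = 94.7231/3.82576 − 35.1709/15.6737 = 24.7593 − 2.24394 = 22.5154 bar
ΔP = 22.5154 − 23.9260 = -1.411 bar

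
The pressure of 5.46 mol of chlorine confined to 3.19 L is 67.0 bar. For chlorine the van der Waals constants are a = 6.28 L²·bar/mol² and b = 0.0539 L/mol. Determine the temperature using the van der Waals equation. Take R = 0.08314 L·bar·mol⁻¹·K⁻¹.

T = (P + a n²/V²)(V − nb)/(nR)
P + a n²/V² = 67.0 + (6.28)(5.46)²/(3.19)² = 85.398 bar
V − nb = 3.19 − (5.46)(0.0539) = 2.8957 L
T = (85.398)(2.8957)/((5.46)(0.08314)) = 544.8 K

T ≈ 544.8 K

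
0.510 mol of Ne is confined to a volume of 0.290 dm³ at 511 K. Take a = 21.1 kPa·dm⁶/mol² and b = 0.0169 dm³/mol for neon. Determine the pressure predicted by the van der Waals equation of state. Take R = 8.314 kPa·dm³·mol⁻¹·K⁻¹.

P ≈ 7635 kPa

P = nRT/(V − nb) − a n²/V²
nRT/(V − nb) = (0.510)(8.314)(511)/(0.290 − 0.510×0.0169) = 2166.7/0.28138 = 7700.3 kPa
a n²/V² = (21.1)(0.510)²/(0.290)² = 65.257 kPa
P = 7700.3 − 65.257 = 7635 kPa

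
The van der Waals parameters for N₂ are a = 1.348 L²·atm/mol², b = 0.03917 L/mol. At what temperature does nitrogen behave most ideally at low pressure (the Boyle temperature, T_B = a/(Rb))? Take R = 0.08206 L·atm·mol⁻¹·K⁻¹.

For a van der Waals gas the second virial coefficient B₂ = b − a/(RT) vanishes at T_B = a/(Rb).
T_B = 1.348/(0.08206×0.03917) = 1.348/0.0032143 = 419.4 K

T_B ≈ 419.4 K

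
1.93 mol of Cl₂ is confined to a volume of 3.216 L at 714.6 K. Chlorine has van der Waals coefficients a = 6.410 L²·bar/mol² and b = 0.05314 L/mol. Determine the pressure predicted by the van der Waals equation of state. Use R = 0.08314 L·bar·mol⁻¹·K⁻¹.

P ≈ 34.52 bar

P = nRT/(V − nb) − a n²/V²
nRT/(V − nb) = (1.93)(0.08314)(714.6)/(3.216 − 1.93×0.05314) = 114.66/3.1134 = 36.828 bar
a n²/V² = (6.410)(1.93)²/(3.216)² = 2.3086 bar
P = 36.828 − 2.3086 = 34.52 bar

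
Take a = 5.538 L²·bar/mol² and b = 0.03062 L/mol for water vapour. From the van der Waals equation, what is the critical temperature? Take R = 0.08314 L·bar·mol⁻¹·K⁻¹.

For a van der Waals gas, T_c = 8a/(27Rb).
T_c = 8×5.538/(27×0.08314×0.03062) = 44.304/0.068735 = 644.6 K

T_c ≈ 644.6 K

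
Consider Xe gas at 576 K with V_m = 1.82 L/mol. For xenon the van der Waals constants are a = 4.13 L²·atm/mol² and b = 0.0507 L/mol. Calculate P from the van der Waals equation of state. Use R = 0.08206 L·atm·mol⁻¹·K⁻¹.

P = RT/(V_m − b) − a/V_m²
RT/(V_m − b) = (0.08206)(576)/(1.82 − 0.0507) = 47.267/1.7693 = 26.715 atm
a/V_m² = 4.13/(1.82)² = 1.2468 atm
P = 26.715 − 1.2468 = 25.47 atm

P ≈ 25.47 atm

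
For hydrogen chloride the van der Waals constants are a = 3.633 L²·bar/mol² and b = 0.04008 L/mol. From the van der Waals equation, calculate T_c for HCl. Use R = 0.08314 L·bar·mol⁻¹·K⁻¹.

For a van der Waals gas, T_c = 8a/(27Rb).
T_c = 8×3.633/(27×0.08314×0.04008) = 29.064/0.089971 = 323.0 K

T_c ≈ 323.0 K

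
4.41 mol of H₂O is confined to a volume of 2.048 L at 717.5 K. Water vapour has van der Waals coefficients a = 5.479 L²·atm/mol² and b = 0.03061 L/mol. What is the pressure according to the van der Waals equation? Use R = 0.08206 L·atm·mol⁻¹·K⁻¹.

P ≈ 110.3 atm

P = nRT/(V − nb) − a n²/V²
nRT/(V − nb) = (4.41)(0.08206)(717.5)/(2.048 − 4.41×0.03061) = 259.65/1.9130 = 135.73 atm
a n²/V² = (5.479)(4.41)²/(2.048)² = 25.405 atm
P = 135.73 − 25.405 = 110.3 atm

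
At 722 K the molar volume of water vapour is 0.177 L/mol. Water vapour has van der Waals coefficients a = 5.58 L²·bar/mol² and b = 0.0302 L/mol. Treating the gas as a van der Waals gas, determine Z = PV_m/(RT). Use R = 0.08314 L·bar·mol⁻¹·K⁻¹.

Z ≈ 0.6805

P = RT/(V_m − b) − a/V_m² = (0.08314)(722)/(0.177 − 0.0302) − 5.58/(0.177)²
  = 60.027/0.14680 − 178.11 = 408.90 − 178.11 = 230.79 bar
Z = PV_m/(RT) = (230.79)(0.177)/((0.08314)(722)) = 40.850/60.027 = 0.6805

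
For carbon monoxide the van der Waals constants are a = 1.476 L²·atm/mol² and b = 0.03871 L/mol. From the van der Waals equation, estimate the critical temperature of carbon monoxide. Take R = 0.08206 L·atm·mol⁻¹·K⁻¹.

For a van der Waals gas, T_c = 8a/(27Rb).
T_c = 8×1.476/(27×0.08206×0.03871) = 11.808/0.085767 = 137.7 K

T_c ≈ 137.7 K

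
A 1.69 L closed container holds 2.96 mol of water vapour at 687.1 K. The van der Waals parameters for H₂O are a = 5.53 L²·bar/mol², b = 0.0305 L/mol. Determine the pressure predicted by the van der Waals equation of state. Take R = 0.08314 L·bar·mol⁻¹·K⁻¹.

P ≈ 88.74 bar

P = nRT/(V − nb) − a n²/V²
nRT/(V − nb) = (2.96)(0.08314)(687.1)/(1.69 − 2.96×0.0305) = 169.09/1.5997 = 105.70 bar
a n²/V² = (5.53)(2.96)²/(1.69)² = 16.964 bar
P = 105.70 − 16.964 = 88.74 bar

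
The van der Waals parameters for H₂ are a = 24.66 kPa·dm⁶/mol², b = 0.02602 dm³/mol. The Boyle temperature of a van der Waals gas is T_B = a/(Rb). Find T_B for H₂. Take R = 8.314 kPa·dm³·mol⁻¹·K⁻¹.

For a van der Waals gas the second virial coefficient B₂ = b − a/(RT) vanishes at T_B = a/(Rb).
T_B = 24.66/(8.314×0.02602) = 24.66/0.21633 = 114.0 K

T_B ≈ 114.0 K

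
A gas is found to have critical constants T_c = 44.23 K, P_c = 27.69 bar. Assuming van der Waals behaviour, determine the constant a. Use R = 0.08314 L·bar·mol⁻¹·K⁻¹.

From T_c = 8a/(27Rb) and P_c = a/(27b²): a = 27 R² T_c²/(64 P_c).
a = 27×(0.08314)²×(44.23)²/(64×27.69) = 365.10/1772.2 = 0.2060 L²·bar/mol²

a ≈ 0.2060 L²·bar/mol²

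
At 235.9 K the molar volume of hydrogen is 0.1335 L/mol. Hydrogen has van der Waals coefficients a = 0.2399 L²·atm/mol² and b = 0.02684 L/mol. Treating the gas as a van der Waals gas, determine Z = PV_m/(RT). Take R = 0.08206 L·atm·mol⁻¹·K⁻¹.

P = RT/(V_m − b) − a/V_m² = (0.08206)(235.9)/(0.1335 − 0.02684) − 0.2399/(0.1335)²
  = 19.358/0.10666 − 13.461 = 181.49 − 13.461 = 168.03 atm
Z = PV_m/(RT) = (168.03)(0.1335)/((0.08206)(235.9)) = 22.432/19.358 = 1.159

Z ≈ 1.159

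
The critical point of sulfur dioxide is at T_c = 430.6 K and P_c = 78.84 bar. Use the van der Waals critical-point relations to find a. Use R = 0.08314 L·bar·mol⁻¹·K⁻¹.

a ≈ 6.858 L²·bar/mol²

From T_c = 8a/(27Rb) and P_c = a/(27b²): a = 27 R² T_c²/(64 P_c).
a = 27×(0.08314)²×(430.6)²/(64×78.84) = 34604/5045.8 = 6.858 L²·bar/mol²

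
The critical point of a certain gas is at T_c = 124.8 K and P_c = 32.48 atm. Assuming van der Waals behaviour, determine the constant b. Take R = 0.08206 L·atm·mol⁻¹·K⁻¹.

From T_c = 8a/(27Rb) and P_c = a/(27b²): b = R T_c/(8 P_c).
b = (0.08206)(124.8)/(8×32.48) = 10.241/259.84 = 0.03941 L/mol

b ≈ 0.03941 L/mol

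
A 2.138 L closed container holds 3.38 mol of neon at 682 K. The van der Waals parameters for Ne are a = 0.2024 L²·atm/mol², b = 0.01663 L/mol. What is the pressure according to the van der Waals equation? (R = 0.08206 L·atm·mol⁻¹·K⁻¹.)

P = nRT/(V − nb) − a n²/V²
nRT/(V − nb) = (3.38)(0.08206)(682)/(2.138 − 3.38×0.01663) = 189.16/2.0818 = 90.864 atm
a n²/V² = (0.2024)(3.38)²/(2.138)² = 0.50586 atm
P = 90.864 − 0.50586 = 90.36 atm

P ≈ 90.36 atm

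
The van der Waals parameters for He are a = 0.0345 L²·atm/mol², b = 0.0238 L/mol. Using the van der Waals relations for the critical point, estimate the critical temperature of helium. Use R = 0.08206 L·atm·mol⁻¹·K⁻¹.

T_c ≈ 5.234 K

For a van der Waals gas, T_c = 8a/(27Rb).
T_c = 8×0.0345/(27×0.08206×0.0238) = 0.27600/0.052732 = 5.234 K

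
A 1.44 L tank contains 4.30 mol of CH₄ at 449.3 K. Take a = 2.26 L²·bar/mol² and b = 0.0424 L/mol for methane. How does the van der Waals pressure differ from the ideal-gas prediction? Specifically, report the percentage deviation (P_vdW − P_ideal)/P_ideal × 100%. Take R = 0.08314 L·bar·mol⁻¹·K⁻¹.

-3.57 %

Ideal: P_ideal = nRT/V = (4.30)(0.08314)(449.3)/1.44 = 111.546 bar
vdW: P = nRT/(V − nb) − a n²/V² = 160.626/1.25768 − 41.7874/2.07360 = 127.716 − 20.1521 = 107.564 bar
% deviation = (107.564 − 111.546)/111.546 × 100% = -3.57%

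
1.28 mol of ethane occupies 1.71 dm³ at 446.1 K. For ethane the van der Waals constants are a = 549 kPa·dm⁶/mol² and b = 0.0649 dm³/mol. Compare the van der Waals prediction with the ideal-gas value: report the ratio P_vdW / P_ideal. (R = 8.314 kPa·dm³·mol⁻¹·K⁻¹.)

Ideal: P_ideal = nRT/V = (1.28)(8.314)(446.1)/1.71 = 2776.23 kPa
vdW: P = nRT/(V − nb) − a n²/V² = 4747.36/1.62693 − 899.482/2.92410 = 2917.99 − 307.610 = 2610.38 kPa
Ratio = 2610.38/2776.23 = 0.9403

P_vdW / P_ideal ≈ 0.9403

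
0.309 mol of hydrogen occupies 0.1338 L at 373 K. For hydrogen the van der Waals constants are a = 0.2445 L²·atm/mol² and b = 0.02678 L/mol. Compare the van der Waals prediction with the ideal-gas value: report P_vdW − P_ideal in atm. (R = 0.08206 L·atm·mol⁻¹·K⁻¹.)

Ideal: P_ideal = nRT/V = (0.309)(0.08206)(373)/0.1338 = 70.6875 atm
vdW: P = nRT/(V − nb) − a n²/V² = 9.45799/0.125525 − 0.0233451/0.0179024 = 75.3475 − 1.30402 = 74.0435 atm
ΔP = 74.0435 − 70.6875 = 3.356 atm

ΔP ≈ 3.356 atm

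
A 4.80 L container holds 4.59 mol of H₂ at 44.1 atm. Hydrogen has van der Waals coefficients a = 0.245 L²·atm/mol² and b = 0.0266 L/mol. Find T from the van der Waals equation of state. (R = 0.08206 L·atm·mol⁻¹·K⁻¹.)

T = (P + a n²/V²)(V − nb)/(nR)
P + a n²/V² = 44.1 + (0.245)(4.59)²/(4.80)² = 44.324 atm
V − nb = 4.80 − (4.59)(0.0266) = 4.6779 L
T = (44.324)(4.6779)/((4.59)(0.08206)) = 550.5 K

T ≈ 550.5 K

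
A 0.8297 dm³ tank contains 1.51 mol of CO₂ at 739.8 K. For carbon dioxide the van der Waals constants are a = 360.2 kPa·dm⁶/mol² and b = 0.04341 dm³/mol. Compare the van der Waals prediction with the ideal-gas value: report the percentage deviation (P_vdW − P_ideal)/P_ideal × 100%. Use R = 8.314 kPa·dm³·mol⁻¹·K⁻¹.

Ideal: P_ideal = nRT/V = (1.51)(8.314)(739.8)/0.8297 = 11193.9 kPa
vdW: P = nRT/(V − nb) − a n²/V² = 9287.55/0.764151 − 821.292/0.688402 = 12154.1 − 1193.04 = 10961.1 kPa
% deviation = (10961.1 − 11193.9)/11193.9 × 100% = -2.08%

-2.08 %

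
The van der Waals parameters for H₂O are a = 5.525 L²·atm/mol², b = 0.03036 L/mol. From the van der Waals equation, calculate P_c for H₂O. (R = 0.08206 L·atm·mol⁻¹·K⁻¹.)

P_c ≈ 222.0 atm

For a van der Waals gas, P_c = a/(27b²).
P_c = 5.525/(27×(0.03036)²) = 5.525/0.024887 = 222.0 atm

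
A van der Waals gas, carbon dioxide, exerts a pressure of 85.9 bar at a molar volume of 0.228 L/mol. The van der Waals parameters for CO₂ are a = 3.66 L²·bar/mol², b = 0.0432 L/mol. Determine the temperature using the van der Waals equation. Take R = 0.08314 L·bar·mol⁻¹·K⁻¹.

T ≈ 347.4 K

T = (P + a/V_m²)(V_m − b)/R
P + a/V_m² = 85.9 + 3.66/(0.228)² = 156.31 bar
V_m − b = 0.228 − 0.0432 = 0.18480 L/mol
T = (156.31)(0.18480)/0.08314 = 347.4 K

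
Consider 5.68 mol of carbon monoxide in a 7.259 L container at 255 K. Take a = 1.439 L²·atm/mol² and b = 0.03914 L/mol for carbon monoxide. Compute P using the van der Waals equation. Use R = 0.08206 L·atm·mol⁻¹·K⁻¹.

P ≈ 16.01 atm

P = nRT/(V − nb) − a n²/V²
nRT/(V − nb) = (5.68)(0.08206)(255)/(7.259 − 5.68×0.03914) = 118.86/7.0367 = 16.891 atm
a n²/V² = (1.439)(5.68)²/(7.259)² = 0.88106 atm
P = 16.891 − 0.88106 = 16.01 atm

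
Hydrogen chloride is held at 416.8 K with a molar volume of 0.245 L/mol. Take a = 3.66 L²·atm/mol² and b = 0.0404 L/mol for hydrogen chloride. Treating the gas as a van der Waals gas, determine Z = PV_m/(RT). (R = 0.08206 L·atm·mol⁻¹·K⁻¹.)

Z ≈ 0.7607

P = RT/(V_m − b) − a/V_m² = (0.08206)(416.8)/(0.245 − 0.0404) − 3.66/(0.245)²
  = 34.203/0.20460 − 60.975 = 167.17 − 60.975 = 106.20 atm
Z = PV_m/(RT) = (106.20)(0.245)/((0.08206)(416.8)) = 26.019/34.203 = 0.7607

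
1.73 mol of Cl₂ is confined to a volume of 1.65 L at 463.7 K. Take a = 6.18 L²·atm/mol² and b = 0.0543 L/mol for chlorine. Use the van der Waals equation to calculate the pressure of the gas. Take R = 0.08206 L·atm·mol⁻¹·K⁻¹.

P = nRT/(V − nb) − a n²/V²
nRT/(V − nb) = (1.73)(0.08206)(463.7)/(1.65 − 1.73×0.0543) = 65.829/1.5561 = 42.304 atm
a n²/V² = (6.18)(1.73)²/(1.65)² = 6.7938 atm
P = 42.304 − 6.7938 = 35.51 atm

P ≈ 35.51 atm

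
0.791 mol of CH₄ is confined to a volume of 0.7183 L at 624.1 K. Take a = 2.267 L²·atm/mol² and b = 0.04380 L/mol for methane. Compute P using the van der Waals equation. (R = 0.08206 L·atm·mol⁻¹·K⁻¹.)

P ≈ 56.51 atm

P = nRT/(V − nb) − a n²/V²
nRT/(V − nb) = (0.791)(0.08206)(624.1)/(0.7183 − 0.791×0.04380) = 40.510/0.68365 = 59.255 atm
a n²/V² = (2.267)(0.791)²/(0.7183)² = 2.7491 atm
P = 59.255 − 2.7491 = 56.51 atm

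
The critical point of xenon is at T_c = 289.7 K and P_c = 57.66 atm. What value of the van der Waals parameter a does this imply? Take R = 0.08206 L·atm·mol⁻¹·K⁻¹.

From T_c = 8a/(27Rb) and P_c = a/(27b²): a = 27 R² T_c²/(64 P_c).
a = 27×(0.08206)²×(289.7)²/(64×57.66) = 15259/3690.2 = 4.135 L²·atm/mol²

a ≈ 4.135 L²·atm/mol²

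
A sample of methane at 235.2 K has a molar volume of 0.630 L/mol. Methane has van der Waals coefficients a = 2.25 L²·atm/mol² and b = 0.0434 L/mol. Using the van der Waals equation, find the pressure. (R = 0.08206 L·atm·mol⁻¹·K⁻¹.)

P = RT/(V_m − b) − a/V_m²
RT/(V_m − b) = (0.08206)(235.2)/(0.630 − 0.0434) = 19.301/0.58660 = 32.903 atm
a/V_m² = 2.25/(0.630)² = 5.6689 atm
P = 32.903 − 5.6689 = 27.23 atm

P ≈ 27.23 atm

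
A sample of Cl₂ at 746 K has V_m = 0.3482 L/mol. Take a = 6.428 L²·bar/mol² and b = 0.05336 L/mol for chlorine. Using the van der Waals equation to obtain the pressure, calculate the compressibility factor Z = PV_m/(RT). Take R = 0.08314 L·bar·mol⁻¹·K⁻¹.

Z ≈ 0.8833

P = RT/(V_m − b) − a/V_m² = (0.08314)(746)/(0.3482 − 0.05336) − 6.428/(0.3482)²
  = 62.022/0.29484 − 53.017 = 210.36 − 53.017 = 157.34 bar
Z = PV_m/(RT) = (157.34)(0.3482)/((0.08314)(746)) = 54.786/62.022 = 0.8833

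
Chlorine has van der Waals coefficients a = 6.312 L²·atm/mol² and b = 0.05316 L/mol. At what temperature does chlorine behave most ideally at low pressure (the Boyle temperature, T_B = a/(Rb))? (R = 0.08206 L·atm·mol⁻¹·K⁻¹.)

For a van der Waals gas the second virial coefficient B₂ = b − a/(RT) vanishes at T_B = a/(Rb).
T_B = 6.312/(0.08206×0.05316) = 6.312/0.0043623 = 1447 K

T_B ≈ 1447 K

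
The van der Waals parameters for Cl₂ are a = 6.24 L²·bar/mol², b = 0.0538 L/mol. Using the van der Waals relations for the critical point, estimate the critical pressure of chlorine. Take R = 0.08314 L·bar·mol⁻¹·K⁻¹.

For a van der Waals gas, P_c = a/(27b²).
P_c = 6.24/(27×(0.0538)²) = 6.24/0.078150 = 79.85 bar

P_c ≈ 79.85 bar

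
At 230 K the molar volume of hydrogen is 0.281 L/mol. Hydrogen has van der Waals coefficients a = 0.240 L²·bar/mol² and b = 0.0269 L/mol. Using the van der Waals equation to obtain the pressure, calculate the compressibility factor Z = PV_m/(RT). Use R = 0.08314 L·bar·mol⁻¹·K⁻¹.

P = RT/(V_m − b) − a/V_m² = (0.08314)(230)/(0.281 − 0.0269) − 0.240/(0.281)²
  = 19.122/0.25410 − 3.0395 = 75.254 − 3.0395 = 72.215 bar
Z = PV_m/(RT) = (72.215)(0.281)/((0.08314)(230)) = 20.292/19.122 = 1.061

Z ≈ 1.061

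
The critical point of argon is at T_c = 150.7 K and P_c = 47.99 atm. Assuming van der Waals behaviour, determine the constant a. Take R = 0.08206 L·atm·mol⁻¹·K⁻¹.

From T_c = 8a/(27Rb) and P_c = a/(27b²): a = 27 R² T_c²/(64 P_c).
a = 27×(0.08206)²×(150.7)²/(64×47.99) = 4129.1/3071.4 = 1.344 L²·atm/mol²

a ≈ 1.344 L²·atm/mol²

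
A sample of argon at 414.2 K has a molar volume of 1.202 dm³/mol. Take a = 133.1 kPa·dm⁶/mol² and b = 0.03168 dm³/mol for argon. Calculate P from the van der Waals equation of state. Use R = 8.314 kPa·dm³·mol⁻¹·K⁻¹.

P ≈ 2850 kPa

P = RT/(V_m − b) − a/V_m²
RT/(V_m − b) = (8.314)(414.2)/(1.202 − 0.03168) = 3443.7/1.1703 = 2942.6 kPa
a/V_m² = 133.1/(1.202)² = 92.123 kPa
P = 2942.6 − 92.123 = 2850 kPa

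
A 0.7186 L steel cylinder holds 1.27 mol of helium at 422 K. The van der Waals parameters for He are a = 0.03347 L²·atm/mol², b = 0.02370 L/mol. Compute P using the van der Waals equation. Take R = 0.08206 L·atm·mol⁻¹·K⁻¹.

P = nRT/(V − nb) − a n²/V²
nRT/(V − nb) = (1.27)(0.08206)(422)/(0.7186 − 1.27×0.02370) = 43.979/0.68850 = 63.877 atm
a n²/V² = (0.03347)(1.27)²/(0.7186)² = 0.10454 atm
P = 63.877 − 0.10454 = 63.77 atm

P ≈ 63.77 atm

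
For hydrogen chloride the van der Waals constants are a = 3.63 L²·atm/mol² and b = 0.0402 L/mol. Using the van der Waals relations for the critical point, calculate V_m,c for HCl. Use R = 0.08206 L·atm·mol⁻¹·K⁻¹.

For a van der Waals gas, V_m,c = 3b.
V_m,c = 3×0.0402 = 0.1206 L/mol

V_m,c ≈ 0.1206 L/mol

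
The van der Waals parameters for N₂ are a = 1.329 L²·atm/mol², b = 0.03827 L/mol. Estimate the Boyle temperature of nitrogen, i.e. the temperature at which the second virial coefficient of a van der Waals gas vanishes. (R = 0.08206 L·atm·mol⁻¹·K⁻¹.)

For a van der Waals gas the second virial coefficient B₂ = b − a/(RT) vanishes at T_B = a/(Rb).
T_B = 1.329/(0.08206×0.03827) = 1.329/0.0031404 = 423.2 K

T_B ≈ 423.2 K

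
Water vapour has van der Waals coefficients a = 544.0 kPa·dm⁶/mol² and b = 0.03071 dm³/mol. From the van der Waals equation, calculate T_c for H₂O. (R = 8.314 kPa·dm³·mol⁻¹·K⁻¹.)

T_c ≈ 631.3 K

For a van der Waals gas, T_c = 8a/(27Rb).
T_c = 8×544.0/(27×8.314×0.03071) = 4352.0/6.8937 = 631.3 K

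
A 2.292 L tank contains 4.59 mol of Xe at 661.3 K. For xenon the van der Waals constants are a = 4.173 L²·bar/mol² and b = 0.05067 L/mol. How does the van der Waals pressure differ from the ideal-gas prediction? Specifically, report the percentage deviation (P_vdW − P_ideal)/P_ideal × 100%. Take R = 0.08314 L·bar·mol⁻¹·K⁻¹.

-3.91 %

Ideal: P_ideal = nRT/V = (4.59)(0.08314)(661.3)/2.292 = 110.105 bar
vdW: P = nRT/(V − nb) − a n²/V² = 252.360/2.05942 − 87.9172/5.25326 = 122.539 − 16.7357 = 105.803 bar
% deviation = (105.803 − 110.105)/110.105 × 100% = -3.91%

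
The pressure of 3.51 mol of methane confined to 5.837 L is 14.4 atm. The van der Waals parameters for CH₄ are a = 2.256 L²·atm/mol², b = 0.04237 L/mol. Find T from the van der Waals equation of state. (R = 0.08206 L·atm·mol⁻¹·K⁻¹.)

T ≈ 300.5 K

T = (P + a n²/V²)(V − nb)/(nR)
P + a n²/V² = 14.4 + (2.256)(3.51)²/(5.837)² = 15.216 atm
V − nb = 5.837 − (3.51)(0.04237) = 5.6883 L
T = (15.216)(5.6883)/((3.51)(0.08206)) = 300.5 K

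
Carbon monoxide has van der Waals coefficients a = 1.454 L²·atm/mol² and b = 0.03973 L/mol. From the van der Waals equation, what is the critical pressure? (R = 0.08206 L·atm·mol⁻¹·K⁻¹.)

P_c ≈ 34.12 atm

For a van der Waals gas, P_c = a/(27b²).
P_c = 1.454/(27×(0.03973)²) = 1.454/0.042619 = 34.12 atm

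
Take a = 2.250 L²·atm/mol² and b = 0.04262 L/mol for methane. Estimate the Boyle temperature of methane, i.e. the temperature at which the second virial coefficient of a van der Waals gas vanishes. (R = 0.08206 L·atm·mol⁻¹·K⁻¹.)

For a van der Waals gas the second virial coefficient B₂ = b − a/(RT) vanishes at T_B = a/(Rb).
T_B = 2.250/(0.08206×0.04262) = 2.250/0.0034974 = 643.3 K

T_B ≈ 643.3 K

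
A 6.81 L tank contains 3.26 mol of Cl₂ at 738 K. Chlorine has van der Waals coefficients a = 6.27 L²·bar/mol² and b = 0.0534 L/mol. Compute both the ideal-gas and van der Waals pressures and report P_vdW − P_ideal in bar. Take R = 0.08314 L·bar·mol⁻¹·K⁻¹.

Ideal: P_ideal = nRT/V = (3.26)(0.08314)(738)/6.81 = 29.3722 bar
vdW: P = nRT/(V − nb) − a n²/V² = 200.025/6.63592 − 66.6351/46.3761 = 30.1428 − 1.43684 = 28.7060 bar
ΔP = 28.7060 − 29.3722 = -0.666 bar

ΔP ≈ -0.666 bar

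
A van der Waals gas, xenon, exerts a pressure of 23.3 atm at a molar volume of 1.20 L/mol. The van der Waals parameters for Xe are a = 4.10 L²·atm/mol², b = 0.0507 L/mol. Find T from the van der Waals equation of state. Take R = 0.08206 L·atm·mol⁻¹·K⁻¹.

T ≈ 366.2 K

T = (P + a/V_m²)(V_m − b)/R
P + a/V_m² = 23.3 + 4.10/(1.20)² = 26.147 atm
V_m − b = 1.20 − 0.0507 = 1.1493 L/mol
T = (26.147)(1.1493)/0.08206 = 366.2 K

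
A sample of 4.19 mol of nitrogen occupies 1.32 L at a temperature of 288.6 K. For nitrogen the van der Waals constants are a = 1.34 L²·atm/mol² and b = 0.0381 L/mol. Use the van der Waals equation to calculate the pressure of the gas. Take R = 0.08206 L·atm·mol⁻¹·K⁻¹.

P ≈ 72.01 atm

P = nRT/(V − nb) − a n²/V²
nRT/(V − nb) = (4.19)(0.08206)(288.6)/(1.32 − 4.19×0.0381) = 99.230/1.1604 = 85.514 atm
a n²/V² = (1.34)(4.19)²/(1.32)² = 13.502 atm
P = 85.514 − 13.502 = 72.01 atm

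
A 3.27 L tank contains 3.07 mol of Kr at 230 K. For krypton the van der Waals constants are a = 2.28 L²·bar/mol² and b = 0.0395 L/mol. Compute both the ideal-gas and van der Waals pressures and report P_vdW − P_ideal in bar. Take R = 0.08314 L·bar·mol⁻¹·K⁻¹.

ΔP ≈ -1.318 bar

Ideal: P_ideal = nRT/V = (3.07)(0.08314)(230)/3.27 = 17.9526 bar
vdW: P = nRT/(V − nb) − a n²/V² = 58.7052/3.14874 − 21.4888/10.6929 = 18.6440 − 2.00963 = 16.6344 bar
ΔP = 16.6344 − 17.9526 = -1.318 bar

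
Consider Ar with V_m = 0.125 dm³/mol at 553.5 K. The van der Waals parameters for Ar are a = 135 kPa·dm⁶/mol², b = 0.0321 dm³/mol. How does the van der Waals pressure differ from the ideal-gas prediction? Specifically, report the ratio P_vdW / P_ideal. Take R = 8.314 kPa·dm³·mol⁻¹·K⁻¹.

P_vdW / P_ideal ≈ 1.111

Ideal: P_ideal = RT/V_m = (8.314)(553.5)/0.125 = 36814.4 kPa
vdW: P = RT/(V_m − b) − a/V_m² = 4601.80/0.0929000 − 135/0.0156250 = 49535.0 − 8640.00 = 40895.0 kPa
Ratio = 40895.0/36814.4 = 1.111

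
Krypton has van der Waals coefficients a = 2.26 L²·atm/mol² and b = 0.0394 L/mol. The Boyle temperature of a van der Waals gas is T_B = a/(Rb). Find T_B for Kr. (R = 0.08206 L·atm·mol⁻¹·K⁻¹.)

T_B ≈ 699.0 K

For a van der Waals gas the second virial coefficient B₂ = b − a/(RT) vanishes at T_B = a/(Rb).
T_B = 2.26/(0.08206×0.0394) = 2.26/0.0032332 = 699.0 K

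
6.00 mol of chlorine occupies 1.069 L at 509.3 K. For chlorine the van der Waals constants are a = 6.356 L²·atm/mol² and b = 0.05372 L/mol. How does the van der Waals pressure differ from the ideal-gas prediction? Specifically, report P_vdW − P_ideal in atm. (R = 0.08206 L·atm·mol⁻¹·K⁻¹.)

Ideal: P_ideal = nRT/V = (6.00)(0.08206)(509.3)/1.069 = 234.573 atm
vdW: P = nRT/(V − nb) − a n²/V² = 250.759/0.746680 − 228.816/1.14276 = 335.832 − 200.231 = 135.601 atm
ΔP = 135.601 − 234.573 = -98.97 atm

ΔP ≈ -98.97 atm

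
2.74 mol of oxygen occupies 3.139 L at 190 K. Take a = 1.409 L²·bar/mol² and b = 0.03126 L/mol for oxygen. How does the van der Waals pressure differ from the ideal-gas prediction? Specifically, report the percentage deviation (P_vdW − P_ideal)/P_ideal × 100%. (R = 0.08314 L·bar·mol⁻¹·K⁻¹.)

-4.98 %

Ideal: P_ideal = nRT/V = (2.74)(0.08314)(190)/3.139 = 13.7887 bar
vdW: P = nRT/(V − nb) − a n²/V² = 43.2827/3.05335 − 10.5782/9.85332 = 14.1755 − 1.07357 = 13.1019 bar
% deviation = (13.1019 − 13.7887)/13.7887 × 100% = -4.98%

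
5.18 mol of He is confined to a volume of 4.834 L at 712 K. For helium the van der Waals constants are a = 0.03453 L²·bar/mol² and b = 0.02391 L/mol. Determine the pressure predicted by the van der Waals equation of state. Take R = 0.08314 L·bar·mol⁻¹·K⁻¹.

P = nRT/(V − nb) − a n²/V²
nRT/(V − nb) = (5.18)(0.08314)(712)/(4.834 − 5.18×0.02391) = 306.63/4.7101 = 65.101 bar
a n²/V² = (0.03453)(5.18)²/(4.834)² = 0.039650 bar
P = 65.101 − 0.039650 = 65.06 bar

P ≈ 65.06 bar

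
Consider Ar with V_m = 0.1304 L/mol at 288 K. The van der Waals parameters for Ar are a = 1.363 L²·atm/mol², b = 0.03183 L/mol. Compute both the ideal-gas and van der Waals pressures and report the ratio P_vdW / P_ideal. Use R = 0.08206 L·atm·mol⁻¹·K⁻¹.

P_vdW / P_ideal ≈ 0.8806

Ideal: P_ideal = RT/V_m = (0.08206)(288)/0.1304 = 181.237 atm
vdW: P = RT/(V_m − b) − a/V_m² = 23.6333/0.0985700 − 1.363/0.0170042 = 239.762 − 80.1567 = 159.605 atm
Ratio = 159.605/181.237 = 0.8806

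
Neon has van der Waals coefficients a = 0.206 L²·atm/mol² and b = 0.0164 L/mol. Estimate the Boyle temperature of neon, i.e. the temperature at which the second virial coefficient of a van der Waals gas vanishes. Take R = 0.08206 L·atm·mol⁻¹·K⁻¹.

For a van der Waals gas the second virial coefficient B₂ = b − a/(RT) vanishes at T_B = a/(Rb).
T_B = 0.206/(0.08206×0.0164) = 0.206/0.0013458 = 153.1 K

T_B ≈ 153.1 K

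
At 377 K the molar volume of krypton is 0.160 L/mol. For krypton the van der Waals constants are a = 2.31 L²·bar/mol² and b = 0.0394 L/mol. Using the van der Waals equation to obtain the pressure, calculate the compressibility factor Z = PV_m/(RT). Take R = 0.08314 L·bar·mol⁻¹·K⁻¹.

P = RT/(V_m − b) − a/V_m² = (0.08314)(377)/(0.160 − 0.0394) − 2.31/(0.160)²
  = 31.344/0.12060 − 90.234 = 259.90 − 90.234 = 169.67 bar
Z = PV_m/(RT) = (169.67)(0.160)/((0.08314)(377)) = 27.147/31.344 = 0.8661

Z ≈ 0.8661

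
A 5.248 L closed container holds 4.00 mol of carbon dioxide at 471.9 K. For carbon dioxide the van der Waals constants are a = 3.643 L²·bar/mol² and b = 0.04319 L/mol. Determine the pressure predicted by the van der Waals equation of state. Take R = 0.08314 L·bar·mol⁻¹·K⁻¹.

P = nRT/(V − nb) − a n²/V²
nRT/(V − nb) = (4.00)(0.08314)(471.9)/(5.248 − 4.00×0.04319) = 156.94/5.0752 = 30.923 bar
a n²/V² = (3.643)(4.00)²/(5.248)² = 2.1164 bar
P = 30.923 − 2.1164 = 28.81 bar

P ≈ 28.81 bar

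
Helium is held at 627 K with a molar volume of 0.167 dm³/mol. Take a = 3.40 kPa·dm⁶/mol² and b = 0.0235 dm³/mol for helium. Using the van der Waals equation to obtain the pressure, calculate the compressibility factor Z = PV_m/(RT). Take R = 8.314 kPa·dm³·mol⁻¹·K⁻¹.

Z ≈ 1.160

P = RT/(V_m − b) − a/V_m² = (8.314)(627)/(0.167 − 0.0235) − 3.40/(0.167)²
  = 5212.9/0.14350 − 121.91 = 36327 − 121.91 = 36205 kPa
Z = PV_m/(RT) = (36205)(0.167)/((8.314)(627)) = 6046.2/5212.9 = 1.160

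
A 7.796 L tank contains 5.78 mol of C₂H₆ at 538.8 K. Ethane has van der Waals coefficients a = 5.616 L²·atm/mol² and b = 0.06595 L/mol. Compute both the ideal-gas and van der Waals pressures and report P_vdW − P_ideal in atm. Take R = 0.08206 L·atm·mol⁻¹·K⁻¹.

ΔP ≈ -1.402 atm

Ideal: P_ideal = nRT/V = (5.78)(0.08206)(538.8)/7.796 = 32.7805 atm
vdW: P = nRT/(V − nb) − a n²/V² = 255.557/7.41481 − 187.622/60.7776 = 34.4658 − 3.08703 = 31.3788 atm
ΔP = 31.3788 − 32.7805 = -1.402 atm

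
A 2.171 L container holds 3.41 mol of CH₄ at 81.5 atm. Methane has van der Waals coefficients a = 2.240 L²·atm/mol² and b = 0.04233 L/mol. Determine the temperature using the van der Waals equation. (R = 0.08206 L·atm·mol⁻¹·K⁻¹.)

T = (P + a n²/V²)(V − nb)/(nR)
P + a n²/V² = 81.5 + (2.240)(3.41)²/(2.171)² = 87.026 atm
V − nb = 2.171 − (3.41)(0.04233) = 2.0267 L
T = (87.026)(2.0267)/((3.41)(0.08206)) = 630.3 K

T ≈ 630.3 K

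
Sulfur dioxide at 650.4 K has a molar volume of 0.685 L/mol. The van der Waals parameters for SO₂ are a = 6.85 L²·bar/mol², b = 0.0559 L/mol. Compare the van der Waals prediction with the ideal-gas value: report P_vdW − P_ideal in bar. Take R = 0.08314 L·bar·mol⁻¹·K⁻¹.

ΔP ≈ -7.584 bar

Ideal: P_ideal = RT/V_m = (0.08314)(650.4)/0.685 = 78.9405 bar
vdW: P = RT/(V_m − b) − a/V_m² = 54.0743/0.629100 − 6.85/0.469225 = 85.9550 − 14.5985 = 71.3565 bar
ΔP = 71.3565 − 78.9405 = -7.584 bar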